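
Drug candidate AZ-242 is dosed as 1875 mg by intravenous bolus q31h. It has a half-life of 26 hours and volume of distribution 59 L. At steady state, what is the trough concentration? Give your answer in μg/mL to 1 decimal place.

τ/t½ = 31/26 ≈ 1.1923, so fraction remaining f = (1/2)^(31/26) ≈ 0.4376.
Each bolus raises the concentration by D/Vd = 1875/59 ≈ 31.780 μg/mL.
Steady-state trough Cmin,ss = C₀·f/(1−f) ≈ 31.780 × 0.4376/0.5624 ≈ 24.728 μg/mL.

24.7 μg/mL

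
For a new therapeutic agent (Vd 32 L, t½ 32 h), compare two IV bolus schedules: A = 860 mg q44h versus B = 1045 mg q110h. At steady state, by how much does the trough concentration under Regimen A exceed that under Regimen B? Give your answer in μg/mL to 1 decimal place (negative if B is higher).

Regimen A: f = (1/2)^(44/32) ≈ 0.3856; Cmin,ss = (860/32)·f/(1−f) ≈ 16.867 μg/mL.
Regimen B: f = (1/2)^(110/32) ≈ 0.0923; Cmin,ss = (1045/32)·f/(1−f) ≈ 3.321 μg/mL.
Difference ≈ 16.867 − 3.321 ≈ 13.546 μg/mL.

13.5 μg/mL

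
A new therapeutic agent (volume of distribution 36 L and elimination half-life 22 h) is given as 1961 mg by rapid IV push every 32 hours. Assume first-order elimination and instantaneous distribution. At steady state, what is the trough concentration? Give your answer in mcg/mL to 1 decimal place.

31.3 mcg/mL

τ/t½ = 32/22 ≈ 1.4545, so fraction remaining f = (1/2)^(32/22) ≈ 0.3649.
At steady state, accumulation factor R = 1/(1 − e^(−kτ)) ≈ 1.5746.
Each bolus raises the concentration by D/Vd = 1961/36 ≈ 54.472 mcg/mL.
Steady-state peak Cmax,ss = C₀·R ≈ 54.472 × 1.5746 ≈ 85.772 mcg/mL.
One interval later, Cmin,ss = Cmax,ss·e^(−kτ) ≈ 85.772 × 0.3649 ≈ 31.298 mcg/mL.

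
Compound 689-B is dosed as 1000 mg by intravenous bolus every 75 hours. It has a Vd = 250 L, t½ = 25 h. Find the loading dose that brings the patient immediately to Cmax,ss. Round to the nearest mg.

1143 mg

f = (1/2)^(75/25) ≈ 0.125000; accumulation ratio R = 1/(1−f) ≈ 1.14286.
Loading dose to hit Cmax,ss on first dose: D_load = D_maint·R ≈ 1000 × 1.14286 ≈ 1142.86 mg.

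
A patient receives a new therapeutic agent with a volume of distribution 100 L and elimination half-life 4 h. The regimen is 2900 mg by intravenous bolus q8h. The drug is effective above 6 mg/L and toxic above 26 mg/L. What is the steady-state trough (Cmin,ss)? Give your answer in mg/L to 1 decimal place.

The dosing interval is 2 half-lives, so f = 2^(−2) = 0.25.
At steady state, R = 1/(1 − 0.25) = 4/3.
Single-dose peak C₀ = D/Vd = 2900/100 = 29 mg/L.
Steady-state peak Cmax,ss = C₀·R = 29 × 4/3 ≈ 38.667 mg/L.
Steady-state trough Cmin,ss = Cmax,ss·f ≈ 38.667 × 0.25 ≈ 9.667 mg/L.
Trough 9.7 mg/L vs MEC 6 mg/L: adequate.

9.7 mg/L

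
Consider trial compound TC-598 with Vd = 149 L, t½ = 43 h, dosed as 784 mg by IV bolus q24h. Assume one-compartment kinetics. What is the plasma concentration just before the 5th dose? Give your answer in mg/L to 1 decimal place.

8.8 mg/L

f = (1/2)^(τ/t½) = (1/2)^(24/43) ≈ 0.6792.
C₀ = D/Vd = 784/149 ≈ 5.262 mg/L.
Before the 5th dose, 4 doses have been given. Superposition: Cmin = C₀·(f + f² + … + f^4).
≈ 5.262 × (0.6792 + 0.4613 + 0.3133 + 0.2128) ≈ 5.262 × 1.6666 ≈ 8.770 mg/L.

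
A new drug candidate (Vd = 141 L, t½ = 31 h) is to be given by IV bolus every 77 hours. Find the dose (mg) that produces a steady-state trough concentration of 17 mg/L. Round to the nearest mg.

τ/t½ = 77/31 ≈ 2.4839, so f = (1/2)^(77/31) ≈ 0.178764.
Cmin,ss = (D/Vd)·f/(1−f), so D = Cmin,ss·Vd·(1−f)/f.
D = 17 × 141 × (1−f)/f ≈ 17 × 141 × 4.59397 ≈ 11011.75 mg.

11012 mg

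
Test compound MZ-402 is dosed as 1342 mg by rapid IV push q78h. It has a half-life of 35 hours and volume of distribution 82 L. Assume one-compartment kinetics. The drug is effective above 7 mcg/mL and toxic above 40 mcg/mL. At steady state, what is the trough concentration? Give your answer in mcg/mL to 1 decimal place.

Over one 78-h interval, 78/35 ≈ 2.2286 half-lives elapse, leaving f ≈ 0.2134 of each dose.
At steady state, accumulation factor R = 1/(1 − e^(−kτ)) ≈ 1.2713.
Single-dose peak C₀ = D/Vd = 1342/82 ≈ 16.366 mcg/mL.
Steady-state peak Cmax,ss = C₀·R ≈ 16.366 × 1.2713 ≈ 20.806 mcg/mL.
Steady-state trough Cmin,ss = Cmax,ss·f ≈ 20.806 × 0.2134 ≈ 4.440 mcg/mL.
Trough 4.4 mcg/mL vs MEC 7 mcg/mL: subtherapeutic.

4.4 mcg/mL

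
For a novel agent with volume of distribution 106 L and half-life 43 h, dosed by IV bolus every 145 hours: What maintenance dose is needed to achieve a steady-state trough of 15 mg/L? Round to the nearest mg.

14873 mg

τ/t½ = 145/43 ≈ 3.3721, so f = (1/2)^(145/43) ≈ 0.096583.
Cmin,ss = (D/Vd)·f/(1−f), so D = Cmin,ss·Vd·(1−f)/f.
D = 15 × 106 × (1−f)/f ≈ 15 × 106 × 9.35379 ≈ 14872.53 mg.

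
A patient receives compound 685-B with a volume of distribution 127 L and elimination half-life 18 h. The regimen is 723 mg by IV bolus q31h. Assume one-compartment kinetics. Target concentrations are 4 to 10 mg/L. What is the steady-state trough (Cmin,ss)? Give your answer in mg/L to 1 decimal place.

2.5 mg/L

k = ln2/t½ = ln2/18 ≈ 0.038508 h⁻¹; fraction remaining f = e^(−kτ) = e^(−0.038508×31) ≈ 0.3031.
At steady state, accumulation factor R = 1/(1 − e^(−kτ)) ≈ 1.4349.
Each bolus raises the concentration by D/Vd = 723/127 ≈ 5.693 mg/L.
Steady-state peak Cmax,ss = C₀·R ≈ 5.693 × 1.4349 ≈ 8.169 mg/L.
One interval later, Cmin,ss = Cmax,ss·e^(−kτ) ≈ 8.169 × 0.3031 ≈ 2.476 mg/L.
Trough 2.5 mg/L vs MEC 4 mg/L: subtherapeutic.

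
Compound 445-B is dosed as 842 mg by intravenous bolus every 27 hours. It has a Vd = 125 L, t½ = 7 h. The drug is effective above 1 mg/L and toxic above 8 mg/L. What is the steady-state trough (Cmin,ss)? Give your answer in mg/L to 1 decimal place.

Over one 27-h interval, 27/7 ≈ 3.8571 half-lives elapse, leaving f ≈ 0.0690 of each dose.
At steady state, accumulation factor R = 1/(1 − e^(−kτ)) ≈ 1.0741.
Single-dose peak C₀ = D/Vd = 842/125 ≈ 6.736 mg/L.
Cmax,ss = C₀/(1 − f) ≈ 6.736/0.9310 ≈ 7.235 mg/L.
Steady-state trough Cmin,ss = Cmax,ss·f ≈ 7.235 × 0.0690 ≈ 0.499 mg/L.
Trough 0.5 mg/L vs MEC 1 mg/L: subtherapeutic.

0.5 mg/L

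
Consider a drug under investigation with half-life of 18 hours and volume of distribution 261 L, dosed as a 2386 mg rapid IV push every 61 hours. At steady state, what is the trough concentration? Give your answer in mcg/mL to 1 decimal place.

τ/t½ = 61/18 ≈ 3.3889, so fraction remaining f = (1/2)^(61/18) ≈ 0.0955.
Accumulation ratio R = 1/(1 − f) ≈ 1/0.9045 ≈ 1.1056.
Each bolus raises the concentration by D/Vd = 2386/261 ≈ 9.142 mcg/mL.
Steady-state peak Cmax,ss = C₀·R ≈ 9.142 × 1.1056 ≈ 10.107 mcg/mL.
Steady-state trough Cmin,ss = Cmax,ss·f ≈ 10.107 × 0.0955 ≈ 0.965 mcg/mL.

1.0 mcg/mL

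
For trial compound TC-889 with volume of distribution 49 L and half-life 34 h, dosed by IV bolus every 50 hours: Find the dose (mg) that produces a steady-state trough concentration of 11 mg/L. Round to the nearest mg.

955 mg

τ/t½ = 50/34 ≈ 1.4706, so f = (1/2)^(50/34) ≈ 0.360835.
Cmin,ss = (D/Vd)·f/(1−f), so D = Cmin,ss·Vd·(1−f)/f.
D = 11 × 49 × (1−f)/f ≈ 11 × 49 × 1.77135 ≈ 954.76 mg.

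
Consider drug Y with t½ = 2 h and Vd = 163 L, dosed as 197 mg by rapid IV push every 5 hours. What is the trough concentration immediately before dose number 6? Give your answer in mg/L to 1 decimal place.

f = (1/2)^(τ/t½) = (1/2)^(5/2) ≈ 0.1768.
C₀ = D/Vd = 197/163 ≈ 1.209 mg/L.
Before the 6th dose, 5 doses have been given. Superposition: Cmin = C₀·(f + f² + … + f^5).
≈ 1.209 × (0.1768 + 0.0313 + 0.0055 + 0.0010 + 0.0002) ≈ 1.209 × 0.2148 ≈ 0.260 mg/L.

0.3 mg/L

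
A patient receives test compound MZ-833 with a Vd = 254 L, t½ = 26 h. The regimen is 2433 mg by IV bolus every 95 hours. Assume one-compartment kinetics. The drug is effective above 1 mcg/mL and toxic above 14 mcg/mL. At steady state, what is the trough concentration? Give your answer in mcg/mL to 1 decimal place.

0.8 mcg/mL

k = ln2/t½ = ln2/26 ≈ 0.026660 h⁻¹; fraction remaining f = e^(−kτ) = e^(−0.026660×95) ≈ 0.0794.
Accumulation ratio R = 1/(1 − f) ≈ 1/0.9206 ≈ 1.0862.
Each bolus raises the concentration by D/Vd = 2433/254 ≈ 9.579 mcg/mL.
Steady-state peak Cmax,ss = C₀·R ≈ 9.579 × 1.0862 ≈ 10.405 mcg/mL.
One interval later, Cmin,ss = Cmax,ss·e^(−kτ) ≈ 10.405 × 0.0794 ≈ 0.826 mcg/mL.
Trough 0.8 mcg/mL vs MEC 1 mcg/mL: subtherapeutic.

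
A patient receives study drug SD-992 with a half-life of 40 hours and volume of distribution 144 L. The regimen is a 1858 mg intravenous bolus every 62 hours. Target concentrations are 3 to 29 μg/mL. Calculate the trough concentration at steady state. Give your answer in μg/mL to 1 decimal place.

k = ln2/t½ = ln2/40 ≈ 0.017329 h⁻¹; fraction remaining f = e^(−kτ) = e^(−0.017329×62) ≈ 0.3415.
Single-dose peak C₀ = D/Vd = 1858/144 ≈ 12.903 μg/mL.
Steady-state trough Cmin,ss = C₀·f/(1−f) ≈ 12.903 × 0.3415/0.6585 ≈ 6.692 μg/mL.
Trough 6.7 μg/mL vs MEC 3 μg/mL: adequate.

6.7 μg/mL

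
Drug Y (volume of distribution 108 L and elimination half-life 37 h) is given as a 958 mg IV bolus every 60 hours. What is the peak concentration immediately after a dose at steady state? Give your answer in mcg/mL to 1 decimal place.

13.1 mcg/mL

τ/t½ = 60/37 ≈ 1.6216, so fraction remaining f = (1/2)^(60/37) ≈ 0.3250.
Accumulation ratio R = 1/(1 − f) ≈ 1/0.6750 ≈ 1.4815.
Each bolus raises the concentration by D/Vd = 958/108 ≈ 8.870 mcg/mL.
Cmax,ss = C₀/(1 − f) ≈ 8.870/0.6750 ≈ 13.141 mcg/mL.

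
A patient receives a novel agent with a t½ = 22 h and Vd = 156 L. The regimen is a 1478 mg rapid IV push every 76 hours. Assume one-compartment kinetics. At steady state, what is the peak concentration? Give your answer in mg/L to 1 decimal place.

τ/t½ = 76/22 ≈ 3.4545, so fraction remaining f = (1/2)^(76/22) ≈ 0.0912.
Accumulation ratio R = 1/(1 − f) ≈ 1/0.9088 ≈ 1.1004.
Each bolus raises the concentration by D/Vd = 1478/156 ≈ 9.474 mg/L.
Steady-state peak Cmax,ss = C₀·R ≈ 9.474 × 1.1004 ≈ 10.425 mg/L.

10.4 mg/L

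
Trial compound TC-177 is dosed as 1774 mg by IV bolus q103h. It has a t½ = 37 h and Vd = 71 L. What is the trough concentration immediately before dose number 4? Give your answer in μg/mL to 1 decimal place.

f = (1/2)^(τ/t½) = (1/2)^(103/37) ≈ 0.1452.
C₀ = D/Vd = 1774/71 ≈ 24.986 μg/mL.
Before the 4th dose, 3 doses have been given. Superposition: Cmin = C₀·(f + f² + … + f^3).
≈ 24.986 × (0.1452 + 0.0211 + 0.0031) ≈ 24.986 × 0.1694 ≈ 4.233 μg/mL.

4.2 μg/mL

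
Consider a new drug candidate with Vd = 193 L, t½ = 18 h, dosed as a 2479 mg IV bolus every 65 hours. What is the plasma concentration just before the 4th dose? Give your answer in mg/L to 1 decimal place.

f = (1/2)^(τ/t½) = (1/2)^(65/18) ≈ 0.0818.
C₀ = D/Vd = 2479/193 ≈ 12.845 mg/L.
Before the 4th dose, 3 doses have been given. Superposition: Cmin = C₀·(f + f² + … + f^3).
≈ 12.845 × (0.0818 + 0.0067 + 0.0005) ≈ 12.845 × 0.0890 ≈ 1.143 mg/L.

1.1 mg/L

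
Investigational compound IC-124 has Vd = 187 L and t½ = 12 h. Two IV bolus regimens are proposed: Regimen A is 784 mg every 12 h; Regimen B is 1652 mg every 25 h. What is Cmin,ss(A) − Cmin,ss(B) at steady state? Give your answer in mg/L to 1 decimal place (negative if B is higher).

1.5 mg/L

Regimen A: f = (1/2)^(12/12) ≈ 0.5000; Cmin,ss = (784/187)·f/(1−f) ≈ 4.193 mg/L.
Regimen B: f = (1/2)^(25/12) ≈ 0.2360; Cmin,ss = (1652/187)·f/(1−f) ≈ 2.729 mg/L.
Difference ≈ 4.193 − 2.729 ≈ 1.464 mg/L.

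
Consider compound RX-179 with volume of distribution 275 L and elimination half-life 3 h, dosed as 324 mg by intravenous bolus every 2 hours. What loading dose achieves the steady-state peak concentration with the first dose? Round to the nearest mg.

f = (1/2)^(2/3) ≈ 0.629961; accumulation ratio R = 1/(1−f) ≈ 2.70242.
Loading dose to hit Cmax,ss on first dose: D_load = D_maint·R ≈ 324 × 2.70242 ≈ 875.58 mg.

876 mg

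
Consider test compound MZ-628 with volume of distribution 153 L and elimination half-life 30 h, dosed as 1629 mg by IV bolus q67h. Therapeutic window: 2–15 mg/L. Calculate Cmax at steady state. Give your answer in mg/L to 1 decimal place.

τ/t½ = 67/30 ≈ 2.2333, so fraction remaining f = (1/2)^(67/30) ≈ 0.2127.
At steady state, accumulation factor R = 1/(1 − e^(−kτ)) ≈ 1.2702.
Each bolus raises the concentration by D/Vd = 1629/153 ≈ 10.647 mg/L.
Steady-state peak Cmax,ss = C₀·R ≈ 10.647 × 1.2702 ≈ 13.524 mg/L.
Peak 13.5 mg/L vs MTC 15 mg/L: below toxic threshold.

13.5 mg/L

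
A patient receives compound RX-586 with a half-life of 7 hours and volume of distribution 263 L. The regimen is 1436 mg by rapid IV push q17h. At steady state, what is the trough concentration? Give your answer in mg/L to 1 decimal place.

1.2 mg/L

k = ln2/t½ = ln2/7 ≈ 0.099021 h⁻¹; fraction remaining f = e^(−kτ) = e^(−0.099021×17) ≈ 0.1857.
Each bolus raises the concentration by D/Vd = 1436/263 ≈ 5.460 mg/L.
Steady-state trough Cmin,ss = C₀·f/(1−f) ≈ 5.460 × 0.1857/0.8143 ≈ 1.245 mg/L.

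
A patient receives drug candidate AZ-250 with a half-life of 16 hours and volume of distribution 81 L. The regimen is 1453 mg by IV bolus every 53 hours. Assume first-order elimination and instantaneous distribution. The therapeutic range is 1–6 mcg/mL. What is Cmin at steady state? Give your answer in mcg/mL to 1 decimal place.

2.0 mcg/mL

Over one 53-h interval, 53/16 ≈ 3.3125 half-lives elapse, leaving f ≈ 0.1007 of each dose.
Accumulation ratio R = 1/(1 − f) ≈ 1/0.8993 ≈ 1.1120.
Single-dose peak C₀ = D/Vd = 1453/81 ≈ 17.938 mcg/mL.
Cmax,ss = C₀/(1 − f) ≈ 17.938/0.8993 ≈ 19.947 mcg/mL.
One interval later, Cmin,ss = Cmax,ss·e^(−kτ) ≈ 19.947 × 0.1007 ≈ 2.009 mcg/mL.
Trough 2.0 mcg/mL vs MEC 1 mcg/mL: adequate.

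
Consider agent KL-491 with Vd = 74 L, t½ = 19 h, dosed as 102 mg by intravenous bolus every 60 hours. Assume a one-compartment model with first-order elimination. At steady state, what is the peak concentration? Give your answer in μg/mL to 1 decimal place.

Over one 60-h interval, 60/19 ≈ 3.1579 half-lives elapse, leaving f ≈ 0.1120 of each dose.
At steady state, accumulation factor R = 1/(1 − e^(−kτ)) ≈ 1.1261.
Single-dose peak C₀ = D/Vd = 102/74 ≈ 1.378 μg/mL.
Steady-state peak Cmax,ss = C₀·R ≈ 1.378 × 1.1261 ≈ 1.552 μg/mL.

1.6 μg/mL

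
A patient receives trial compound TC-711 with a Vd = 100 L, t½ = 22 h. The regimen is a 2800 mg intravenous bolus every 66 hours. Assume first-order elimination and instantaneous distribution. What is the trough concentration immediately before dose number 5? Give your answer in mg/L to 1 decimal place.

4.0 mg/L

f = (1/2)^(τ/t½) = (1/2)^(66/22) ≈ 0.1250.
C₀ = D/Vd = 2800/100 ≈ 28.000 mg/L.
Before the 5th dose, 4 doses have been given. Superposition: Cmin = C₀·(f + f² + … + f^4).
≈ 28.000 × (0.1250 + 0.0156 + 0.0020 + 0.0002) ≈ 28.000 × 0.1428 ≈ 3.998 mg/L.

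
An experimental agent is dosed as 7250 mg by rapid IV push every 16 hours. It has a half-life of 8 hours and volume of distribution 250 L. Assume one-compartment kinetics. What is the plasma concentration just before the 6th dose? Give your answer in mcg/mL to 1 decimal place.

f = (1/2)^(τ/t½) = (1/2)^(16/8) ≈ 0.2500.
C₀ = D/Vd = 7250/250 ≈ 29.000 mcg/mL.
Before the 6th dose, 5 doses have been given. Superposition: Cmin = C₀·(f + f² + … + f^5).
≈ 29.000 × (0.2500 + 0.0625 + 0.0156 + 0.0039 + 0.0010) ≈ 29.000 × 0.3330 ≈ 9.657 mcg/mL.

9.7 mcg/mL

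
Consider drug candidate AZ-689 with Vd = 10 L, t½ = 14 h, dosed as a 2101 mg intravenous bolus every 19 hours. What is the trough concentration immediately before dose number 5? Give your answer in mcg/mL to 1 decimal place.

f = (1/2)^(τ/t½) = (1/2)^(19/14) ≈ 0.3904.
C₀ = D/Vd = 2101/10 ≈ 210.100 mcg/mL.
Before the 5th dose, 4 doses have been given. Superposition: Cmin = C₀·(f + f² + … + f^4).
≈ 210.100 × (0.3904 + 0.1524 + 0.0595 + 0.0232) ≈ 210.100 × 0.6255 ≈ 131.418 mcg/mL.

131.4 mcg/mL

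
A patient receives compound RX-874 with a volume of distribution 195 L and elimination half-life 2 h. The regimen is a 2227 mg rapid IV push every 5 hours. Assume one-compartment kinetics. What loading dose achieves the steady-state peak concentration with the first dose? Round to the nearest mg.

2705 mg

f = (1/2)^(5/2) ≈ 0.176777; accumulation ratio R = 1/(1−f) ≈ 1.21474.
Loading dose to hit Cmax,ss on first dose: D_load = D_maint·R ≈ 2227 × 1.21474 ≈ 2705.23 mg.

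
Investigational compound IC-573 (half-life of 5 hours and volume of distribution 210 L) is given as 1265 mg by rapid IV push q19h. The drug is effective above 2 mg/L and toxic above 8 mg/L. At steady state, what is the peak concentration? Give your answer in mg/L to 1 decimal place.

Over one 19-h interval, 19/5 ≈ 3.8 half-lives elapse, leaving f ≈ 0.0718 of each dose.
At steady state, accumulation factor R = 1/(1 − e^(−kτ)) ≈ 1.0774.
Each bolus raises the concentration by D/Vd = 1265/210 ≈ 6.024 mg/L.
Steady-state peak Cmax,ss = C₀·R ≈ 6.024 × 1.0774 ≈ 6.490 mg/L.
Peak 6.5 mg/L vs MTC 8 mg/L: below toxic threshold.

6.5 mg/L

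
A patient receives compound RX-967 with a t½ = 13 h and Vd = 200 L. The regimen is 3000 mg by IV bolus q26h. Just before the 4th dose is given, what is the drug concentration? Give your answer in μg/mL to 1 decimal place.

f = (1/2)^(τ/t½) = (1/2)^(26/13) ≈ 0.2500.
C₀ = D/Vd = 3000/200 ≈ 15.000 μg/mL.
Before the 4th dose, 3 doses have been given. Superposition: Cmin = C₀·(f + f² + … + f^3).
≈ 15.000 × (0.2500 + 0.0625 + 0.0156) ≈ 15.000 × 0.3281 ≈ 4.921 μg/mL.

4.9 μg/mL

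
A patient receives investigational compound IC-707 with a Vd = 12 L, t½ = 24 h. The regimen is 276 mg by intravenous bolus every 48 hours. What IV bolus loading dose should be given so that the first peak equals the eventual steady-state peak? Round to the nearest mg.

368 mg

f = (1/2)^(48/24) ≈ 0.250000; accumulation ratio R = 1/(1−f) ≈ 1.33333.
Loading dose to hit Cmax,ss on first dose: D_load = D_maint·R ≈ 276 × 1.33333 ≈ 368.00 mg.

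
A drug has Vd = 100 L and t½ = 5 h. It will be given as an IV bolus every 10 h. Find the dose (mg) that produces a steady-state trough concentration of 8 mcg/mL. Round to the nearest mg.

τ/t½ = 10/5 ≈ 2, so f = (1/2)^(10/5) ≈ 0.250000.
Cmin,ss = (D/Vd)·f/(1−f), so D = Cmin,ss·Vd·(1−f)/f.
D = 8 × 100 × (1−f)/f ≈ 8 × 100 × 3.00000 ≈ 2400.00 mg.

2400 mg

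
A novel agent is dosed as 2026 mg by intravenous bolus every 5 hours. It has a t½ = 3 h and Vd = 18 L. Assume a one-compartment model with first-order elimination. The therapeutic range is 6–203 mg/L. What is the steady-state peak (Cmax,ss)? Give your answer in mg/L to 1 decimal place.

164.3 mg/L

k = ln2/t½ = ln2/3 ≈ 0.231049 h⁻¹; fraction remaining f = e^(−kτ) = e^(−0.231049×5) ≈ 0.3150.
Accumulation ratio R = 1/(1 − f) ≈ 1/0.6850 ≈ 1.4599.
Each bolus raises the concentration by D/Vd = 2026/18 ≈ 112.556 mg/L.
Steady-state peak Cmax,ss = C₀·R ≈ 112.556 × 1.4599 ≈ 164.321 mg/L.
Peak 164.3 mg/L vs MTC 203 mg/L: below toxic threshold.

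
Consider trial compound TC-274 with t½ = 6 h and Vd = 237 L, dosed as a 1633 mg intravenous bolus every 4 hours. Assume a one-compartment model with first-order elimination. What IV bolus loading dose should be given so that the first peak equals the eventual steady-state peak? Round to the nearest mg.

f = (1/2)^(4/6) ≈ 0.629961; accumulation ratio R = 1/(1−f) ≈ 2.70242.
Loading dose to hit Cmax,ss on first dose: D_load = D_maint·R ≈ 1633 × 2.70242 ≈ 4413.05 mg.

4413 mg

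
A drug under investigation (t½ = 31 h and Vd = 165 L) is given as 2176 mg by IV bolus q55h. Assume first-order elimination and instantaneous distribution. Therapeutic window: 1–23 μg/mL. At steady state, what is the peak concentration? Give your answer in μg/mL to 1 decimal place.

18.6 μg/mL

Over one 55-h interval, 55/31 ≈ 1.7742 half-lives elapse, leaving f ≈ 0.2924 of each dose.
At steady state, accumulation factor R = 1/(1 − e^(−kτ)) ≈ 1.4132.
Single-dose peak C₀ = D/Vd = 2176/165 ≈ 13.188 μg/mL.
Steady-state peak Cmax,ss = C₀·R ≈ 13.188 × 1.4132 ≈ 18.637 μg/mL.
Peak 18.6 μg/mL vs MTC 23 μg/mL: below toxic threshold.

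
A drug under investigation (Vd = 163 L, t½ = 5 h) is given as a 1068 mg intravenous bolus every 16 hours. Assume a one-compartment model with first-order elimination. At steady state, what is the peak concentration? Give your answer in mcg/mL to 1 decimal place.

7.4 mcg/mL

τ/t½ = 16/5 ≈ 3.2, so fraction remaining f = (1/2)^(16/5) ≈ 0.1088.
At steady state, accumulation factor R = 1/(1 − e^(−kτ)) ≈ 1.1221.
Each bolus raises the concentration by D/Vd = 1068/163 ≈ 6.552 mcg/mL.
Cmax,ss = C₀/(1 − f) ≈ 6.552/0.8912 ≈ 7.352 mcg/mL.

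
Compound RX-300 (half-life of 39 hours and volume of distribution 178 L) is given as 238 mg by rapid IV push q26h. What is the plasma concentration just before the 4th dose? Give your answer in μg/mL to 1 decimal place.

1.7 μg/mL

f = (1/2)^(τ/t½) = (1/2)^(26/39) ≈ 0.6300.
C₀ = D/Vd = 238/178 ≈ 1.337 μg/mL.
Before the 4th dose, 3 doses have been given. Superposition: Cmin = C₀·(f + f² + … + f^3).
≈ 1.337 × (0.6300 + 0.3969 + 0.2500) ≈ 1.337 × 1.2769 ≈ 1.707 μg/mL.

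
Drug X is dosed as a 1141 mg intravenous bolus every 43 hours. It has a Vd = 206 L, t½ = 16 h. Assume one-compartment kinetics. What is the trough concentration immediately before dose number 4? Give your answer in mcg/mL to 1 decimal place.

f = (1/2)^(τ/t½) = (1/2)^(43/16) ≈ 0.1552.
C₀ = D/Vd = 1141/206 ≈ 5.539 mcg/mL.
Before the 4th dose, 3 doses have been given. Superposition: Cmin = C₀·(f + f² + … + f^3).
≈ 5.539 × (0.1552 + 0.0241 + 0.0037) ≈ 5.539 × 0.1830 ≈ 1.014 mcg/mL.

1.0 mcg/mL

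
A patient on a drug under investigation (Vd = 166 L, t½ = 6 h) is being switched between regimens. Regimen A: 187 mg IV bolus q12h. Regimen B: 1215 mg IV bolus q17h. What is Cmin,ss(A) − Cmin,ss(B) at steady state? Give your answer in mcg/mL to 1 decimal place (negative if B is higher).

-0.8 mcg/mL

Regimen A: f = (1/2)^(12/6) ≈ 0.2500; Cmin,ss = (187/166)·f/(1−f) ≈ 0.376 mcg/mL.
Regimen B: f = (1/2)^(17/6) ≈ 0.1403; Cmin,ss = (1215/166)·f/(1−f) ≈ 1.194 mcg/mL.
Difference ≈ 0.376 − 1.194 ≈ -0.818 mcg/mL.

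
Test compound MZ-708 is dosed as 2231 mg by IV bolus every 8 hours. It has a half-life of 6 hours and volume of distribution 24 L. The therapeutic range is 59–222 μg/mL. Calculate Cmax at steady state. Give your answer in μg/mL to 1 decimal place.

154.1 μg/mL

τ/t½ = 8/6 ≈ 1.3333, so fraction remaining f = (1/2)^(8/6) ≈ 0.3969.
Accumulation ratio R = 1/(1 − f) ≈ 1/0.6031 ≈ 1.6581.
Each bolus raises the concentration by D/Vd = 2231/24 ≈ 92.958 μg/mL.
Steady-state peak Cmax,ss = C₀·R ≈ 92.958 × 1.6581 ≈ 154.134 μg/mL.
Peak 154.1 μg/mL vs MTC 222 μg/mL: below toxic threshold.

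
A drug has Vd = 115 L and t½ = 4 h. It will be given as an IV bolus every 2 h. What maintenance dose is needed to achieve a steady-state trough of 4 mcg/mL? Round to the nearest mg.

τ/t½ = 2/4 ≈ 0.5, so f = (1/2)^(2/4) ≈ 0.707107.
Cmin,ss = (D/Vd)·f/(1−f), so D = Cmin,ss·Vd·(1−f)/f.
D = 4 × 115 × (1−f)/f ≈ 4 × 115 × 0.41421 ≈ 190.54 mg.

191 mg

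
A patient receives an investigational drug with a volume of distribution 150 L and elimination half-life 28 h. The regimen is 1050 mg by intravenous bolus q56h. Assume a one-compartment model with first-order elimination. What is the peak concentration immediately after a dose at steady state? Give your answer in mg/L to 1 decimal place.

The dosing interval is 2 half-lives, so f = 2^(−2) = 0.25.
Accumulation ratio R = 1/(1 − f) = 1/0.75 = 4/3.
Single-dose peak C₀ = D/Vd = 1050/150 = 7 mg/L.
Steady-state peak Cmax,ss = C₀·R = 7 × 4/3 ≈ 9.333 mg/L.

9.3 mg/L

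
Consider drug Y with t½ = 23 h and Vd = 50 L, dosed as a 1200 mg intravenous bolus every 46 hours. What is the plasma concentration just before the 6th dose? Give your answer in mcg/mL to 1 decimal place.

f = (1/2)^(τ/t½) = (1/2)^(46/23) ≈ 0.2500.
C₀ = D/Vd = 1200/50 ≈ 24.000 mcg/mL.
Before the 6th dose, 5 doses have been given. Superposition: Cmin = C₀·(f + f² + … + f^5).
≈ 24.000 × (0.2500 + 0.0625 + 0.0156 + 0.0039 + 0.0010) ≈ 24.000 × 0.3330 ≈ 7.992 mcg/mL.

8.0 mcg/mL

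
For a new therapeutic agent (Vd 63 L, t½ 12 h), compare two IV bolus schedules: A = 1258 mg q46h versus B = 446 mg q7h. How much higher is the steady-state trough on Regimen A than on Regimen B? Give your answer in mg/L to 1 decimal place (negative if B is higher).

Regimen A: f = (1/2)^(46/12) ≈ 0.0702; Cmin,ss = (1258/63)·f/(1−f) ≈ 1.508 mg/L.
Regimen B: f = (1/2)^(7/12) ≈ 0.6674; Cmin,ss = (446/63)·f/(1−f) ≈ 14.206 mg/L.
Difference ≈ 1.508 − 14.206 ≈ -12.698 mg/L.

-12.7 mg/L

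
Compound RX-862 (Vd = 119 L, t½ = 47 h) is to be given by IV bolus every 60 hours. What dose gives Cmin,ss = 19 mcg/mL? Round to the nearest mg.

τ/t½ = 60/47 ≈ 1.2766, so f = (1/2)^(60/47) ≈ 0.412768.
Cmin,ss = (D/Vd)·f/(1−f), so D = Cmin,ss·Vd·(1−f)/f.
D = 19 × 119 × (1−f)/f ≈ 19 × 119 × 1.42267 ≈ 3216.66 mg.

3217 mg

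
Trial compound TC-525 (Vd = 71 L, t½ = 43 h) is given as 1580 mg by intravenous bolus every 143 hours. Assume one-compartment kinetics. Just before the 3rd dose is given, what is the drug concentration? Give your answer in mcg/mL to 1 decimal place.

2.4 mcg/mL

f = (1/2)^(τ/t½) = (1/2)^(143/43) ≈ 0.0997.
C₀ = D/Vd = 1580/71 ≈ 22.254 mcg/mL.
Before the 3rd dose, 2 doses have been given. Superposition: Cmin = C₀·(f + f²).
≈ 22.254 × (0.0997 + 0.0099) ≈ 22.254 × 0.1096 ≈ 2.439 mcg/mL.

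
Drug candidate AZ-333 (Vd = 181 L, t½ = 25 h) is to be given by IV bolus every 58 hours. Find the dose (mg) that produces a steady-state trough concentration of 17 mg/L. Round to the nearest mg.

τ/t½ = 58/25 ≈ 2.32, so f = (1/2)^(58/25) ≈ 0.200267.
Cmin,ss = (D/Vd)·f/(1−f), so D = Cmin,ss·Vd·(1−f)/f.
D = 17 × 181 × (1−f)/f ≈ 17 × 181 × 3.99333 ≈ 12287.48 mg.

12287 mg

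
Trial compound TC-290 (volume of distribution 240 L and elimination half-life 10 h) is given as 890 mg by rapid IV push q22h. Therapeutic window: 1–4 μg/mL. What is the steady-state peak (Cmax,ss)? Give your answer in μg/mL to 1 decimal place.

τ/t½ = 22/10 ≈ 2.2, so fraction remaining f = (1/2)^(22/10) ≈ 0.2176.
At steady state, accumulation factor R = 1/(1 − e^(−kτ)) ≈ 1.2781.
Each bolus raises the concentration by D/Vd = 890/240 ≈ 3.708 μg/mL.
Steady-state peak Cmax,ss = C₀·R ≈ 3.708 × 1.2781 ≈ 4.739 μg/mL.
Peak 4.7 μg/mL vs MTC 4 μg/mL: exceeds toxic threshold.

4.7 μg/mL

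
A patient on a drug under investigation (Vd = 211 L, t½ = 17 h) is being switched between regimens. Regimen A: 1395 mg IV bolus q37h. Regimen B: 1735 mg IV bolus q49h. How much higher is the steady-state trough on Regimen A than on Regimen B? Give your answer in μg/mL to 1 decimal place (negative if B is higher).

Regimen A: f = (1/2)^(37/17) ≈ 0.2212; Cmin,ss = (1395/211)·f/(1−f) ≈ 1.878 μg/mL.
Regimen B: f = (1/2)^(49/17) ≈ 0.1356; Cmin,ss = (1735/211)·f/(1−f) ≈ 1.290 μg/mL.
Difference ≈ 1.878 − 1.290 ≈ 0.588 μg/mL.

0.6 μg/mL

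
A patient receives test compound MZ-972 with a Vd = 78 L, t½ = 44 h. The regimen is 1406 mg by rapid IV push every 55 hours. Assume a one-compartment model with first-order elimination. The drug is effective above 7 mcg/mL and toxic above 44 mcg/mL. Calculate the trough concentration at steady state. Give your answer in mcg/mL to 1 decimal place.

τ/t½ = 55/44 ≈ 1.25, so fraction remaining f = (1/2)^(55/44) ≈ 0.4204.
Single-dose peak C₀ = D/Vd = 1406/78 ≈ 18.026 mcg/mL.
Steady-state trough Cmin,ss = C₀·f/(1−f) ≈ 18.026 × 0.4204/0.5796 ≈ 13.075 mcg/mL.
Trough 13.1 mcg/mL vs MEC 7 mcg/mL: adequate.

13.1 mcg/mL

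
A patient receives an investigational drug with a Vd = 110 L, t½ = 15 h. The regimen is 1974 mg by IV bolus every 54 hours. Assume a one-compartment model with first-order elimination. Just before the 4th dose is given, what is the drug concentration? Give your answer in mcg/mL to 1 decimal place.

1.6 mcg/mL

f = (1/2)^(τ/t½) = (1/2)^(54/15) ≈ 0.0825.
C₀ = D/Vd = 1974/110 ≈ 17.945 mcg/mL.
Before the 4th dose, 3 doses have been given. Superposition: Cmin = C₀·(f + f² + … + f^3).
≈ 17.945 × (0.0825 + 0.0068 + 0.0006) ≈ 17.945 × 0.0899 ≈ 1.613 mcg/mL.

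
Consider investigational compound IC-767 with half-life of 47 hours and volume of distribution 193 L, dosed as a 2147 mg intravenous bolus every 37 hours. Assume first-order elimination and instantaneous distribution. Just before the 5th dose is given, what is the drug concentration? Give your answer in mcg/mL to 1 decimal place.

13.6 mcg/mL

f = (1/2)^(τ/t½) = (1/2)^(37/47) ≈ 0.5795.
C₀ = D/Vd = 2147/193 ≈ 11.124 mcg/mL.
Before the 5th dose, 4 doses have been given. Superposition: Cmin = C₀·(f + f² + … + f^4).
≈ 11.124 × (0.5795 + 0.3358 + 0.1946 + 0.1128) ≈ 11.124 × 1.2227 ≈ 13.601 mcg/mL.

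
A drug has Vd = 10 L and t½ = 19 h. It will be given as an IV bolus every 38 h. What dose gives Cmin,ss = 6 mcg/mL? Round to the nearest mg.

τ/t½ = 38/19 ≈ 2, so f = (1/2)^(38/19) ≈ 0.250000.
Cmin,ss = (D/Vd)·f/(1−f), so D = Cmin,ss·Vd·(1−f)/f.
D = 6 × 10 × (1−f)/f ≈ 6 × 10 × 3.00000 ≈ 180.00 mg.

180 mg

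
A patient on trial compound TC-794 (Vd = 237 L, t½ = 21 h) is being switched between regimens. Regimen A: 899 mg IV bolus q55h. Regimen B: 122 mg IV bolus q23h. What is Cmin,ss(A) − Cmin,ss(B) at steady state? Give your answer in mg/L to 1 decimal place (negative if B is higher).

0.3 mg/L

Regimen A: f = (1/2)^(55/21) ≈ 0.1628; Cmin,ss = (899/237)·f/(1−f) ≈ 0.738 mg/L.
Regimen B: f = (1/2)^(23/21) ≈ 0.4681; Cmin,ss = (122/237)·f/(1−f) ≈ 0.453 mg/L.
Difference ≈ 0.738 − 0.453 ≈ 0.285 mg/L.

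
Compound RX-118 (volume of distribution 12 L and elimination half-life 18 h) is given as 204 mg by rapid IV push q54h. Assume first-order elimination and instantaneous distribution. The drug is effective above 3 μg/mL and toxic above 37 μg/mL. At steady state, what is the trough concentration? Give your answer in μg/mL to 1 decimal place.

2.4 μg/mL

The dosing interval is 3 half-lives, so f = 2^(−3) = 0.125.
Accumulation ratio R = 1/(1 − f) = 1/0.875 = 8/7.
Single-dose peak C₀ = D/Vd = 204/12 = 17 μg/mL.
Steady-state peak Cmax,ss = C₀·R = 17 × 8/7 ≈ 19.429 μg/mL.
Steady-state trough Cmin,ss = Cmax,ss·f ≈ 19.429 × 0.125 ≈ 2.429 μg/mL.
Trough 2.4 μg/mL vs MEC 3 μg/mL: subtherapeutic.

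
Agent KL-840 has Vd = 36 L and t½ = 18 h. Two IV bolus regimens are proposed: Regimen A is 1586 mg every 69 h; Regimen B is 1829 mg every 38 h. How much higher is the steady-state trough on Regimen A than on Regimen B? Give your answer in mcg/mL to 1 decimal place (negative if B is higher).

-12.0 mcg/mL

Regimen A: f = (1/2)^(69/18) ≈ 0.0702; Cmin,ss = (1586/36)·f/(1−f) ≈ 3.326 mcg/mL.
Regimen B: f = (1/2)^(38/18) ≈ 0.2315; Cmin,ss = (1829/36)·f/(1−f) ≈ 15.304 mcg/mL.
Difference ≈ 3.326 − 15.304 ≈ -11.978 mcg/mL.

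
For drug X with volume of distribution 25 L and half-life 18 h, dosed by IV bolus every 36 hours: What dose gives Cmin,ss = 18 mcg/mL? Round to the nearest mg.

1350 mg

τ/t½ = 36/18 ≈ 2, so f = (1/2)^(36/18) ≈ 0.250000.
Cmin,ss = (D/Vd)·f/(1−f), so D = Cmin,ss·Vd·(1−f)/f.
D = 18 × 25 × (1−f)/f ≈ 18 × 25 × 3.00000 ≈ 1350.00 mg.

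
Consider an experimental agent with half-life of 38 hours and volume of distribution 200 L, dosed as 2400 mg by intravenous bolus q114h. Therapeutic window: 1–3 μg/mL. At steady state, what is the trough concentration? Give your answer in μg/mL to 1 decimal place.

1.7 μg/mL

The dosing interval is 3 half-lives, so f = 2^(−3) = 0.125.
Accumulation ratio R = 1/(1 − f) = 1/0.875 = 8/7.
Single-dose peak C₀ = D/Vd = 2400/200 = 12 μg/mL.
Steady-state peak Cmax,ss = C₀·R = 12 × 8/7 ≈ 13.714 μg/mL.
Steady-state trough Cmin,ss = Cmax,ss·f ≈ 13.714 × 0.125 ≈ 1.714 μg/mL.
Trough 1.7 μg/mL vs MEC 1 μg/mL: adequate.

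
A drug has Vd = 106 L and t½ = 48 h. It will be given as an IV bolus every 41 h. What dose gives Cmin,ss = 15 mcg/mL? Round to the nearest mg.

1284 mg

τ/t½ = 41/48 ≈ 0.85417, so f = (1/2)^(41/48) ≈ 0.553185.
Cmin,ss = (D/Vd)·f/(1−f), so D = Cmin,ss·Vd·(1−f)/f.
D = 15 × 106 × (1−f)/f ≈ 15 × 106 × 0.80771 ≈ 1284.26 mg.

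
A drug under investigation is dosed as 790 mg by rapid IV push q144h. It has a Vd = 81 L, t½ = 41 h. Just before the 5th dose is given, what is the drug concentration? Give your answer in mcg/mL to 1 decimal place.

f = (1/2)^(τ/t½) = (1/2)^(144/41) ≈ 0.0876.
C₀ = D/Vd = 790/81 ≈ 9.753 mcg/mL.
Before the 5th dose, 4 doses have been given. Superposition: Cmin = C₀·(f + f² + … + f^4).
≈ 9.753 × (0.0876 + 0.0077 + 0.0007 + 0.0001) ≈ 9.753 × 0.0961 ≈ 0.937 mcg/mL.

0.9 mcg/mL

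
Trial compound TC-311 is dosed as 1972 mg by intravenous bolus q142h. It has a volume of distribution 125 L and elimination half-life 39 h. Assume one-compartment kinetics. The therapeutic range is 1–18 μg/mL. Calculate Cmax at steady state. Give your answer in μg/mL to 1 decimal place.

17.2 μg/mL

k = ln2/t½ = ln2/39 ≈ 0.017773 h⁻¹; fraction remaining f = e^(−kτ) = e^(−0.017773×142) ≈ 0.0802.
Accumulation ratio R = 1/(1 − f) ≈ 1/0.9198 ≈ 1.0872.
Each bolus raises the concentration by D/Vd = 1972/125 ≈ 15.776 μg/mL.
Steady-state peak Cmax,ss = C₀·R ≈ 15.776 × 1.0872 ≈ 17.152 μg/mL.
Peak 17.2 μg/mL vs MTC 18 μg/mL: below toxic threshold.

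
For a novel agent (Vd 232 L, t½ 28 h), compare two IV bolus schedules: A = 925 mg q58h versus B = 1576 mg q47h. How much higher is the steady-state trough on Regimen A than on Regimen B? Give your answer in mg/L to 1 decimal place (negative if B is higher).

Regimen A: f = (1/2)^(58/28) ≈ 0.2379; Cmin,ss = (925/232)·f/(1−f) ≈ 1.245 mg/L.
Regimen B: f = (1/2)^(47/28) ≈ 0.3124; Cmin,ss = (1576/232)·f/(1−f) ≈ 3.086 mg/L.
Difference ≈ 1.245 − 3.086 ≈ -1.841 mg/L.

-1.8 mg/L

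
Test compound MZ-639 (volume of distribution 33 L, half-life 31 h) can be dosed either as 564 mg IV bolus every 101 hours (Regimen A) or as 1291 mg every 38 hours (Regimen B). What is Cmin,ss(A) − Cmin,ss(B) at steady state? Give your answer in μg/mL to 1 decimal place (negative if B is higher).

Regimen A: f = (1/2)^(101/31) ≈ 0.1045; Cmin,ss = (564/33)·f/(1−f) ≈ 1.994 μg/mL.
Regimen B: f = (1/2)^(38/31) ≈ 0.4276; Cmin,ss = (1291/33)·f/(1−f) ≈ 29.225 μg/mL.
Difference ≈ 1.994 − 29.225 ≈ -27.231 μg/mL.

-27.2 μg/mL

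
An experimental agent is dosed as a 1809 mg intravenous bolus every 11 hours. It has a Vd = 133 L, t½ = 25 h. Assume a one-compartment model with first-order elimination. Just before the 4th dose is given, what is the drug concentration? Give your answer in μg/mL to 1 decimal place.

22.9 μg/mL

f = (1/2)^(τ/t½) = (1/2)^(11/25) ≈ 0.7371.
C₀ = D/Vd = 1809/133 ≈ 13.602 μg/mL.
Before the 4th dose, 3 doses have been given. Superposition: Cmin = C₀·(f + f² + … + f^3).
≈ 13.602 × (0.7371 + 0.5433 + 0.4005) ≈ 13.602 × 1.6809 ≈ 22.864 μg/mL.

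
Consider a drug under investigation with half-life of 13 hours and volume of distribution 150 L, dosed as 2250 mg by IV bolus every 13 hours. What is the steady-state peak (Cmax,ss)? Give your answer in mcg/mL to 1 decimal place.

The dosing interval is 1 half-life, so f = 2^(−1) = 0.5.
At steady state, R = 1/(1 − 0.5) = 2/1.
Single-dose peak C₀ = D/Vd = 2250/150 = 15 mcg/mL.
Steady-state peak Cmax,ss = C₀·R = 15 × 2/1 ≈ 30.000 mcg/mL.

30.0 mcg/mL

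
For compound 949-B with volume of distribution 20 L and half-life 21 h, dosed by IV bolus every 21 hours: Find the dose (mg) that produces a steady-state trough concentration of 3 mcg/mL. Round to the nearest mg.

60 mg

τ/t½ = 21/21 ≈ 1, so f = (1/2)^(21/21) ≈ 0.500000.
Cmin,ss = (D/Vd)·f/(1−f), so D = Cmin,ss·Vd·(1−f)/f.
D = 3 × 20 × (1−f)/f ≈ 3 × 20 × 1.00000 ≈ 60.00 mg.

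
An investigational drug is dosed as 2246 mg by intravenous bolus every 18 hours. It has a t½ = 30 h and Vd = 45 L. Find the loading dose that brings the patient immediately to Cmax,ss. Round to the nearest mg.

f = (1/2)^(18/30) ≈ 0.659754; accumulation ratio R = 1/(1−f) ≈ 2.93905.
Loading dose to hit Cmax,ss on first dose: D_load = D_maint·R ≈ 2246 × 2.93905 ≈ 6601.11 mg.

6601 mg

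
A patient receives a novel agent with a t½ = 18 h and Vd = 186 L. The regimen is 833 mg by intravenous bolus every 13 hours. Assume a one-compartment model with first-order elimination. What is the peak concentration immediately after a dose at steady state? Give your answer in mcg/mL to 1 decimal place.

11.4 mcg/mL

k = ln2/t½ = ln2/18 ≈ 0.038508 h⁻¹; fraction remaining f = e^(−kτ) = e^(−0.038508×13) ≈ 0.6062.
At steady state, accumulation factor R = 1/(1 − e^(−kτ)) ≈ 2.5394.
Single-dose peak C₀ = D/Vd = 833/186 ≈ 4.478 mcg/mL.
Cmax,ss = C₀/(1 − f) ≈ 4.478/0.3938 ≈ 11.371 mcg/mL.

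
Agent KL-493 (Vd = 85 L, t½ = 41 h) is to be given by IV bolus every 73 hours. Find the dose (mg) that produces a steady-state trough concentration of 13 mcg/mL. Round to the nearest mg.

2691 mg

τ/t½ = 73/41 ≈ 1.7805, so f = (1/2)^(73/41) ≈ 0.291085.
Cmin,ss = (D/Vd)·f/(1−f), so D = Cmin,ss·Vd·(1−f)/f.
D = 13 × 85 × (1−f)/f ≈ 13 × 85 × 2.43542 ≈ 2691.14 mg.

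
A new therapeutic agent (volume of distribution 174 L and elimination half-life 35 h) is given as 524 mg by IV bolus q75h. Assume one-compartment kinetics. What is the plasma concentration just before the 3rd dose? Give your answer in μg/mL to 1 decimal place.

0.8 μg/mL

f = (1/2)^(τ/t½) = (1/2)^(75/35) ≈ 0.2264.
C₀ = D/Vd = 524/174 ≈ 3.011 μg/mL.
Before the 3rd dose, 2 doses have been given. Superposition: Cmin = C₀·(f + f²).
≈ 3.011 × (0.2264 + 0.0513) ≈ 3.011 × 0.2777 ≈ 0.836 μg/mL.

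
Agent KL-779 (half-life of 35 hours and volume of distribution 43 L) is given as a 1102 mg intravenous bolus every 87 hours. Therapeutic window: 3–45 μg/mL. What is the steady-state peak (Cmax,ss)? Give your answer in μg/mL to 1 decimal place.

k = ln2/t½ = ln2/35 ≈ 0.019804 h⁻¹; fraction remaining f = e^(−kτ) = e^(−0.019804×87) ≈ 0.1785.
Accumulation ratio R = 1/(1 − f) ≈ 1/0.8215 ≈ 1.2173.
Single-dose peak C₀ = D/Vd = 1102/43 ≈ 25.628 μg/mL.
Cmax,ss = C₀/(1 − f) ≈ 25.628/0.8215 ≈ 31.197 μg/mL.
Peak 31.2 μg/mL vs MTC 45 μg/mL: below toxic threshold.

31.2 μg/mL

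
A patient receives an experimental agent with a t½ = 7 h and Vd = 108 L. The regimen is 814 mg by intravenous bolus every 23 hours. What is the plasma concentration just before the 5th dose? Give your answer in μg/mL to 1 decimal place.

f = (1/2)^(τ/t½) = (1/2)^(23/7) ≈ 0.1025.
C₀ = D/Vd = 814/108 ≈ 7.537 μg/mL.
Before the 5th dose, 4 doses have been given. Superposition: Cmin = C₀·(f + f² + … + f^4).
≈ 7.537 × (0.1025 + 0.0105 + 0.0011 + 0.0001) ≈ 7.537 × 0.1142 ≈ 0.861 μg/mL.

0.9 μg/mL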